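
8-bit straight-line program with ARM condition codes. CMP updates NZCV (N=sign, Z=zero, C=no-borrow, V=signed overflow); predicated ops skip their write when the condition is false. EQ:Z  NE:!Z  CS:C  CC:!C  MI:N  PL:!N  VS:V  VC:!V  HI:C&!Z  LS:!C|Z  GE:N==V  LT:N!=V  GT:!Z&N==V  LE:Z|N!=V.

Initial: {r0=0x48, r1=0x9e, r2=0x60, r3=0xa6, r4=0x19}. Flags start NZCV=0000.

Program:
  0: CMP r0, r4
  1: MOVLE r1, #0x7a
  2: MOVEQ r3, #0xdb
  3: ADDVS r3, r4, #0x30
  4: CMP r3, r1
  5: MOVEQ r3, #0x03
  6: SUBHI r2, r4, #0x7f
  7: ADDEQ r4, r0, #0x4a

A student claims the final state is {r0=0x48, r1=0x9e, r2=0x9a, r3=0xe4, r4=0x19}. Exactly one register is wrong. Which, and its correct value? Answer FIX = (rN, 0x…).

[0] flags=0010 → (cmp)
[1] flags=0010 LE?F → skip
[2] flags=0010 EQ?F → skip
[3] flags=0010 VS?F → skip
[4] flags=0010 → (cmp)
[5] flags=0010 EQ?F → skip
[6] flags=0010 HI?T → r2=0x9a
[7] flags=0010 EQ?F → skip

FIX = (r3, 0xa6)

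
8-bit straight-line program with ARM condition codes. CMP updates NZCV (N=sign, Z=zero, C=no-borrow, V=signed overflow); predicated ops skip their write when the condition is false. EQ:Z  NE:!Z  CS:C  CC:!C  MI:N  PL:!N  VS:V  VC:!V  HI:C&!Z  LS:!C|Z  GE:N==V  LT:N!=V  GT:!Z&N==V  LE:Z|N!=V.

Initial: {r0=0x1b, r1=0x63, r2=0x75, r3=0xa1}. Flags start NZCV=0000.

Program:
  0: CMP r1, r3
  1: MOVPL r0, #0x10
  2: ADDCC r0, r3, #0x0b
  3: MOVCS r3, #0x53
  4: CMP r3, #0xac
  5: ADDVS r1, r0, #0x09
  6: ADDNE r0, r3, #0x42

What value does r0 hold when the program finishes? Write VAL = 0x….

0: ✓ CMP  NZCV=1001
1: · MOVPL
2: ✓ ADDCC  r0←0xac
3: · MOVCS
4: ✓ CMP  NZCV=1000
5: · ADDVS
6: ✓ ADDNE  r0←0xe3

VAL = 0xe3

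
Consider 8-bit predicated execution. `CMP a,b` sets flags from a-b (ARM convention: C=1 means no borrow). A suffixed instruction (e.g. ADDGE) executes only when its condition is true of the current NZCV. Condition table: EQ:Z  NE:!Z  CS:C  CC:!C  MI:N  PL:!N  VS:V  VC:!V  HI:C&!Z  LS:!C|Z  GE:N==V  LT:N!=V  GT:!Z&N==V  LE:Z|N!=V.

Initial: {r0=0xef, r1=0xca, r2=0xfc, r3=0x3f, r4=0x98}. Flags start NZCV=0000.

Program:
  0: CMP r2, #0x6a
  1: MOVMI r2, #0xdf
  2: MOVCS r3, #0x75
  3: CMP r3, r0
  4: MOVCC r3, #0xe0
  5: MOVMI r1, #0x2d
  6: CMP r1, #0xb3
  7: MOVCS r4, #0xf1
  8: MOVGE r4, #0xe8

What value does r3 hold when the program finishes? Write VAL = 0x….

VAL = 0xe0

0: ✓ CMP  NZCV=1010
1: ✓ MOVMI  r2←0xdf
2: ✓ MOVCS  r3←0x75
3: ✓ CMP  NZCV=1001
4: ✓ MOVCC  r3←0xe0
5: ✓ MOVMI  r1←0x2d
6: ✓ CMP  NZCV=0000
7: · MOVCS
8: ✓ MOVGE  r4←0xe8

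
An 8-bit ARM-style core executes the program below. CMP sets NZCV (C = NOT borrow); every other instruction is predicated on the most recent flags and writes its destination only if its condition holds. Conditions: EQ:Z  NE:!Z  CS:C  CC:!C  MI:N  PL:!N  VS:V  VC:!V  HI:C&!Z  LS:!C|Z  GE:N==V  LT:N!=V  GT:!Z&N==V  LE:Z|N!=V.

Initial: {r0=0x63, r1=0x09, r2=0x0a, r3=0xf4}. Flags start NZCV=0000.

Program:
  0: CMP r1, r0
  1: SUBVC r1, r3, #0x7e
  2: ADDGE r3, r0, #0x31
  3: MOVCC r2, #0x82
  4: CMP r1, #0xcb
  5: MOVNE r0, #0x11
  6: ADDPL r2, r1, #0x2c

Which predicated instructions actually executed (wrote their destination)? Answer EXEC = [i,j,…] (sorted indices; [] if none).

[0] flags=1000 → (cmp)
[1] flags=1000 VC?T → r1=0x76
[2] flags=1000 GE?F → skip
[3] flags=1000 CC?T → r2=0x82
[4] flags=1001 → (cmp)
[5] flags=1001 NE?T → r0=0x11
[6] flags=1001 PL?F → skip

EXEC = [1,3,5]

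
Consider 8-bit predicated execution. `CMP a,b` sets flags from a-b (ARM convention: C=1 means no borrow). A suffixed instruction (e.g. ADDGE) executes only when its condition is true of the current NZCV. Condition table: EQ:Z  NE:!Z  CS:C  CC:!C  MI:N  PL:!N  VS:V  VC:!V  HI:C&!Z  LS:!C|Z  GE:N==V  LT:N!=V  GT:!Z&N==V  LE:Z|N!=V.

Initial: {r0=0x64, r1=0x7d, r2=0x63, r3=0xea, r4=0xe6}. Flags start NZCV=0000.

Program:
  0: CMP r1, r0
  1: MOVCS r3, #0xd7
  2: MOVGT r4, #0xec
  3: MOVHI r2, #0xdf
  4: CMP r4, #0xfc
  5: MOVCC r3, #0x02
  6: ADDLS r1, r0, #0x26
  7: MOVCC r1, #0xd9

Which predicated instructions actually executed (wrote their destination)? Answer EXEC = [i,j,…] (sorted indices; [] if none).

EXEC = [1,2,3,5,6,7]

0: ✓ CMP  NZCV=0010
1: ✓ MOVCS  r3←0xd7
2: ✓ MOVGT  r4←0xec
3: ✓ MOVHI  r2←0xdf
4: ✓ CMP  NZCV=1000
5: ✓ MOVCC  r3←0x02
6: ✓ ADDLS  r1←0x8a
7: ✓ MOVCC  r1←0xd9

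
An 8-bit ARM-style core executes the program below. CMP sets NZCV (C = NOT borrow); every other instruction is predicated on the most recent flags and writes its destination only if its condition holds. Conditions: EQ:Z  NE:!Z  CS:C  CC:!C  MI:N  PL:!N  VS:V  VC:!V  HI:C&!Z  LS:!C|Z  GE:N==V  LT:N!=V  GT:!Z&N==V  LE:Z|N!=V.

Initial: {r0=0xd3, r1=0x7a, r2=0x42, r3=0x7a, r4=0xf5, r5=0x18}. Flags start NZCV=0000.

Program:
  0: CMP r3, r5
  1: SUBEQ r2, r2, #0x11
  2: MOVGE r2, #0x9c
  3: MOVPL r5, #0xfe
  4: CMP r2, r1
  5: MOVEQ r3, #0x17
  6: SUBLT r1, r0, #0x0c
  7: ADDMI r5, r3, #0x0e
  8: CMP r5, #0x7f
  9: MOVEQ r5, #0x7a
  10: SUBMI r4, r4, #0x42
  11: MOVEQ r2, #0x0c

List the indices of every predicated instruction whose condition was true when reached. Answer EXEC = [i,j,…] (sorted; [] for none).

[0] flags=0010 → (cmp)
[1] flags=0010 EQ?F → skip
[2] flags=0010 GE?T → r2=0x9c
[3] flags=0010 PL?T → r5=0xfe
[4] flags=0011 → (cmp)
[5] flags=0011 EQ?F → skip
[6] flags=0011 LT?T → r1=0xc7
[7] flags=0011 MI?F → skip
[8] flags=0011 → (cmp)
[9] flags=0011 EQ?F → skip
[10] flags=0011 MI?F → skip
[11] flags=0011 EQ?F → skip

EXEC = [2,3,6]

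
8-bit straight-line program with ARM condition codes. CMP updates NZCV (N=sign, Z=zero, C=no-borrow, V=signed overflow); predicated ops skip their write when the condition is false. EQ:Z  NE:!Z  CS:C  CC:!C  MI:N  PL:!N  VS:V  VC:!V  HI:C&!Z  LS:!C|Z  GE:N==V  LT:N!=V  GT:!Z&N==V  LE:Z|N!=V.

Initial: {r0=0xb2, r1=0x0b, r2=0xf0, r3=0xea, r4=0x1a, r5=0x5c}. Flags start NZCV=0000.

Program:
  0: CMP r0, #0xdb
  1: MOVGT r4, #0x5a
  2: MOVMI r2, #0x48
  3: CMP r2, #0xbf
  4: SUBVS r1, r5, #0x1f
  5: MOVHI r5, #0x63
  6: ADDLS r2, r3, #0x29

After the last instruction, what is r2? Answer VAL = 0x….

0: ✓ CMP  NZCV=1000
1: · MOVGT
2: ✓ MOVMI  r2←0x48
3: ✓ CMP  NZCV=1001
4: ✓ SUBVS  r1←0x3d
5: · MOVHI
6: ✓ ADDLS  r2←0x13

VAL = 0x13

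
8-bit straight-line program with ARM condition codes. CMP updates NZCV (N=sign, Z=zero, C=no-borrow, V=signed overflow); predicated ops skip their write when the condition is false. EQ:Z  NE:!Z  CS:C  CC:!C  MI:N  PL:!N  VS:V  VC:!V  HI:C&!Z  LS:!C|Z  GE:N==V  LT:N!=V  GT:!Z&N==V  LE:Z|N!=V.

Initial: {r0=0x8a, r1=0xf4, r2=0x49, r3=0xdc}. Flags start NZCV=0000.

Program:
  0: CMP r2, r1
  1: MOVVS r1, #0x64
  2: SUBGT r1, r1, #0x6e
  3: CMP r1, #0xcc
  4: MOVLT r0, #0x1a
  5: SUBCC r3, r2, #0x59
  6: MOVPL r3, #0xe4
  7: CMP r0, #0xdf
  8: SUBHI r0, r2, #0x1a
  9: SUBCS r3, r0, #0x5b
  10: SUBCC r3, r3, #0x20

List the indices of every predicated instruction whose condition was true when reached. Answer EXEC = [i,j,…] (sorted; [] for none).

[0] flags=0000 → (cmp)
[1] flags=0000 VS?F → skip
[2] flags=0000 GT?T → r1=0x86
[3] flags=1000 → (cmp)
[4] flags=1000 LT?T → r0=0x1a
[5] flags=1000 CC?T → r3=0xf0
[6] flags=1000 PL?F → skip
[7] flags=0000 → (cmp)
[8] flags=0000 HI?F → skip
[9] flags=0000 CS?F → skip
[10] flags=0000 CC?T → r3=0xd0

EXEC = [2,4,5,10]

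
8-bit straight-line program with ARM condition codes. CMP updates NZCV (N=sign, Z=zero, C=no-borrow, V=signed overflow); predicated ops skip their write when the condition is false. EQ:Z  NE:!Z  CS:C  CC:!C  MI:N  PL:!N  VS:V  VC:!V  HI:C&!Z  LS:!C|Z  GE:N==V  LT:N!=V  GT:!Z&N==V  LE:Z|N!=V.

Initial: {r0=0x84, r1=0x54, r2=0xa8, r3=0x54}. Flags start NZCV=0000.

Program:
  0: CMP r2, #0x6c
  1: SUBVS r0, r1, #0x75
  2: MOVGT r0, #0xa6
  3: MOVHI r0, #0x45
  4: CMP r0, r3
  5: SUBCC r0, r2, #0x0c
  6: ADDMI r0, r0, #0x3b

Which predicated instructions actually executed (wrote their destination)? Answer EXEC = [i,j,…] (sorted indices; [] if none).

EXEC = [1,3,5,6]

0: ✓ CMP  NZCV=0011
1: ✓ SUBVS  r0←0xdf
2: · MOVGT
3: ✓ MOVHI  r0←0x45
4: ✓ CMP  NZCV=1000
5: ✓ SUBCC  r0←0x9c
6: ✓ ADDMI  r0←0xd7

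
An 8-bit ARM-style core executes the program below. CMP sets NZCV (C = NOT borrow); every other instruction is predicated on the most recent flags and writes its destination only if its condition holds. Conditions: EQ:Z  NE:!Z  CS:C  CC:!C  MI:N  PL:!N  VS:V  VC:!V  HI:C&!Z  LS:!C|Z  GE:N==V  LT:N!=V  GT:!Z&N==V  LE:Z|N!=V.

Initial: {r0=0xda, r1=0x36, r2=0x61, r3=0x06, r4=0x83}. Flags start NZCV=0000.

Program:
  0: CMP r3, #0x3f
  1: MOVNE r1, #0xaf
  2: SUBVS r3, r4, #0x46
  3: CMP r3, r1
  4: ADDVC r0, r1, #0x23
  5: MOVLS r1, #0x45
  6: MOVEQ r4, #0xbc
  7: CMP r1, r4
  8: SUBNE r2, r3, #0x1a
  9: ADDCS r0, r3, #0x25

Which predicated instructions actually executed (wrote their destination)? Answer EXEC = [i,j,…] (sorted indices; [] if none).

EXEC = [1,4,5,8]

0: ✓ CMP  NZCV=1000
1: ✓ MOVNE  r1←0xaf
2: · SUBVS
3: ✓ CMP  NZCV=0000
4: ✓ ADDVC  r0←0xd2
5: ✓ MOVLS  r1←0x45
6: · MOVEQ
7: ✓ CMP  NZCV=1001
8: ✓ SUBNE  r2←0xec
9: · ADDCS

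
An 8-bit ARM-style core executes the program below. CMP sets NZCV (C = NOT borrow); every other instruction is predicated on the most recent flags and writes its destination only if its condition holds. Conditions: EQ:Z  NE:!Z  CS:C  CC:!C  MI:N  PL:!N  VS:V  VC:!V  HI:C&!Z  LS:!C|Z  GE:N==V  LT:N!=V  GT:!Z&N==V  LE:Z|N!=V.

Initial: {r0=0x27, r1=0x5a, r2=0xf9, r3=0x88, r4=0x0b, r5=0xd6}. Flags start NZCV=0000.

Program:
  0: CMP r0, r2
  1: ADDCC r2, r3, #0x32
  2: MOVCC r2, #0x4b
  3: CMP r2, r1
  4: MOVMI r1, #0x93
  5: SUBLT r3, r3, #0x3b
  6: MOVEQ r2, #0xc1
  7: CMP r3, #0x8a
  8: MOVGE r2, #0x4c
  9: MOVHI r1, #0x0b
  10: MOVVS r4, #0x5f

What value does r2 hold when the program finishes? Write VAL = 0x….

[0] flags=0000 → (cmp)
[1] flags=0000 CC?T → r2=0xba
[2] flags=0000 CC?T → r2=0x4b
[3] flags=1000 → (cmp)
[4] flags=1000 MI?T → r1=0x93
[5] flags=1000 LT?T → r3=0x4d
[6] flags=1000 EQ?F → skip
[7] flags=1001 → (cmp)
[8] flags=1001 GE?T → r2=0x4c
[9] flags=1001 HI?F → skip
[10] flags=1001 VS?T → r4=0x5f

VAL = 0x4c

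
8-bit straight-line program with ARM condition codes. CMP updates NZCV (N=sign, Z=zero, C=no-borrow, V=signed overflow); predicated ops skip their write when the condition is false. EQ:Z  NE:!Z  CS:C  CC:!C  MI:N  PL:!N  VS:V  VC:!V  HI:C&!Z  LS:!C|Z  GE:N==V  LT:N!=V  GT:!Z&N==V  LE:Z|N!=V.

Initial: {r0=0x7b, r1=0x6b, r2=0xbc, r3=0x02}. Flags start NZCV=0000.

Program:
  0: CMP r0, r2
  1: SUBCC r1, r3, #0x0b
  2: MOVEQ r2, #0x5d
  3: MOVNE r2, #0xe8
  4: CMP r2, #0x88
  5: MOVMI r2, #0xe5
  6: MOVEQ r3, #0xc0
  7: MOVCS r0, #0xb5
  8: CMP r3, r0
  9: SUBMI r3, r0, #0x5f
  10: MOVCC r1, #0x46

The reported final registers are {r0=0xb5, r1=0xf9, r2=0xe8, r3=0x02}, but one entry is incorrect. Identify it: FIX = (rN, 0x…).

[0] flags=1001 → (cmp)
[1] flags=1001 CC?T → r1=0xf7
[2] flags=1001 EQ?F → skip
[3] flags=1001 NE?T → r2=0xe8
[4] flags=0010 → (cmp)
[5] flags=0010 MI?F → skip
[6] flags=0010 EQ?F → skip
[7] flags=0010 CS?T → r0=0xb5
[8] flags=0000 → (cmp)
[9] flags=0000 MI?F → skip
[10] flags=0000 CC?T → r1=0x46

FIX = (r1, 0x46)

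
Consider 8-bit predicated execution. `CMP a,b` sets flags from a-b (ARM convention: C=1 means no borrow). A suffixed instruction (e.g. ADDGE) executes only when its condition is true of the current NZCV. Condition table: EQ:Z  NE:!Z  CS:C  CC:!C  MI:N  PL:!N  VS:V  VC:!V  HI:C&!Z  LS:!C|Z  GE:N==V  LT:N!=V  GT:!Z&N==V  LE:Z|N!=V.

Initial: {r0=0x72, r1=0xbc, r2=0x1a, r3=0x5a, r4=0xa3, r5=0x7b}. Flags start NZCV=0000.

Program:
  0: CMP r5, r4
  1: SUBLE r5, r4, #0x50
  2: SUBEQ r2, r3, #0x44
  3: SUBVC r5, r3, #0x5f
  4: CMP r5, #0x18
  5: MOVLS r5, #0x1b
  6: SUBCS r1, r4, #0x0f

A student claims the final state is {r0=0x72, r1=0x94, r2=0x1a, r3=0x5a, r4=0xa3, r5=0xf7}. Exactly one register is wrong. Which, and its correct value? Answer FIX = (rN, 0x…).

[0] flags=1001 → (cmp)
[1] flags=1001 LE?F → skip
[2] flags=1001 EQ?F → skip
[3] flags=1001 VC?F → skip
[4] flags=0010 → (cmp)
[5] flags=0010 LS?F → skip
[6] flags=0010 CS?T → r1=0x94

FIX = (r5, 0x7b)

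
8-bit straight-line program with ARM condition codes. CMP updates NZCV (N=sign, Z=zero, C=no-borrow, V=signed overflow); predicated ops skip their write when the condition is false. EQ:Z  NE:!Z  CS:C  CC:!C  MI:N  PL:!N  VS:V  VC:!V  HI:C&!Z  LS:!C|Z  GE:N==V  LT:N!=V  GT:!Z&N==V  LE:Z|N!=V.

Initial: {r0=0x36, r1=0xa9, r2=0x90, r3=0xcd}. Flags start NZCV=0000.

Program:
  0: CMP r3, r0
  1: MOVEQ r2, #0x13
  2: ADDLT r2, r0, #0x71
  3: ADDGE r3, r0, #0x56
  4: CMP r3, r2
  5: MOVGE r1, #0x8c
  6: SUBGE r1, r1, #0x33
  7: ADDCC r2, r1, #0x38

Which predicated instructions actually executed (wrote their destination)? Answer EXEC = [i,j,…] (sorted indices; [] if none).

[0] flags=1010 → (cmp)
[1] flags=1010 EQ?F → skip
[2] flags=1010 LT?T → r2=0xa7
[3] flags=1010 GE?F → skip
[4] flags=0010 → (cmp)
[5] flags=0010 GE?T → r1=0x8c
[6] flags=0010 GE?T → r1=0x59
[7] flags=0010 CC?F → skip

EXEC = [2,5,6]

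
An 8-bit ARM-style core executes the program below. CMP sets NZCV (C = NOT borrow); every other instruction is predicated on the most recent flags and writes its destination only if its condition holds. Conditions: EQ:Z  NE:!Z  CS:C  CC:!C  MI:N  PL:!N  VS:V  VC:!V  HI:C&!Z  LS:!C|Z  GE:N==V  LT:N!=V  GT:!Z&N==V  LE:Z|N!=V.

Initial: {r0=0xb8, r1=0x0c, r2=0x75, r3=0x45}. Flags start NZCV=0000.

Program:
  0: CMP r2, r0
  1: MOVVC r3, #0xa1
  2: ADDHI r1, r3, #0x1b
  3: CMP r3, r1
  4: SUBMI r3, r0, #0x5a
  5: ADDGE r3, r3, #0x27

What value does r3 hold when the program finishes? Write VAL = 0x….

VAL = 0x6c

0: ✓ CMP  NZCV=1001
1: · MOVVC
2: · ADDHI
3: ✓ CMP  NZCV=0010
4: · SUBMI
5: ✓ ADDGE  r3←0x6c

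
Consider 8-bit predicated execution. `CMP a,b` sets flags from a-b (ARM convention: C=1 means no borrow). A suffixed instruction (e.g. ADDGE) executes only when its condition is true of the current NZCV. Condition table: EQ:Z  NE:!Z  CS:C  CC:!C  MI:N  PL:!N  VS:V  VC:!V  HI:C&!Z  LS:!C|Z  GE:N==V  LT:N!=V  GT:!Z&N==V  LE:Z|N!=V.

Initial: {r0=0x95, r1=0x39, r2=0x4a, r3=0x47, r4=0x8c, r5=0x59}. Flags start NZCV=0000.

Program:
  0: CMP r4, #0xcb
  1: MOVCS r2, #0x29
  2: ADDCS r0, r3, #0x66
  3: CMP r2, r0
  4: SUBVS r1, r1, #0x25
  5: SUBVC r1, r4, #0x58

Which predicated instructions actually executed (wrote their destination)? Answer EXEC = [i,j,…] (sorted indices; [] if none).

EXEC = [4]

[0] flags=1000 → (cmp)
[1] flags=1000 CS?F → skip
[2] flags=1000 CS?F → skip
[3] flags=1001 → (cmp)
[4] flags=1001 VS?T → r1=0x14
[5] flags=1001 VC?F → skip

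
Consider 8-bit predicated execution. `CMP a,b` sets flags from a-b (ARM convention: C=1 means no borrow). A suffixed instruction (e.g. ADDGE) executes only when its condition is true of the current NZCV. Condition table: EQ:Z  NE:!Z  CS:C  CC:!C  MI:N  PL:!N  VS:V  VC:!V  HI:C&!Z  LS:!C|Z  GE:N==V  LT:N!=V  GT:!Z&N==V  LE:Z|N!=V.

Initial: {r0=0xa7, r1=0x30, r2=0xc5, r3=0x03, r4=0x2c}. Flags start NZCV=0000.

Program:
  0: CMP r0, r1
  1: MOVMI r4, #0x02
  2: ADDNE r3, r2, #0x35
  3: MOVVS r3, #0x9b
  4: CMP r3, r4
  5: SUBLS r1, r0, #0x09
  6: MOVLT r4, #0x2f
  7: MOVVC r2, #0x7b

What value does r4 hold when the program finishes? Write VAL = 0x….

VAL = 0x2f

0: ✓ CMP  NZCV=0011
1: · MOVMI
2: ✓ ADDNE  r3←0xfa
3: ✓ MOVVS  r3←0x9b
4: ✓ CMP  NZCV=0011
5: · SUBLS
6: ✓ MOVLT  r4←0x2f
7: · MOVVC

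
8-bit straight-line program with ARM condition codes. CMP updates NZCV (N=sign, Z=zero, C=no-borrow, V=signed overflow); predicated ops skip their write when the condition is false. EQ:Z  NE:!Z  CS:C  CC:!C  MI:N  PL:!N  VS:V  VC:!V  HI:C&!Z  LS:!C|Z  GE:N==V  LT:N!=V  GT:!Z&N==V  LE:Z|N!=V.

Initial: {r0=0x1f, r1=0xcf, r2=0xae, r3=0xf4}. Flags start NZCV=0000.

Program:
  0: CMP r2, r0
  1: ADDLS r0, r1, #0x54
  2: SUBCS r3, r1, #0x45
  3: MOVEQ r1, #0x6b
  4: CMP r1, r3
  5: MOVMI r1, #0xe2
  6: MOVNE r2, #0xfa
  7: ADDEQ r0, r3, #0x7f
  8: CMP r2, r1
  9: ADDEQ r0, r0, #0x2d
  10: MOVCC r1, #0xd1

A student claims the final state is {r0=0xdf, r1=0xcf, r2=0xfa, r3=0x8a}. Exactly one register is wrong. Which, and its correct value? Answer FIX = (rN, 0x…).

[0] flags=1010 → (cmp)
[1] flags=1010 LS?F → skip
[2] flags=1010 CS?T → r3=0x8a
[3] flags=1010 EQ?F → skip
[4] flags=0010 → (cmp)
[5] flags=0010 MI?F → skip
[6] flags=0010 NE?T → r2=0xfa
[7] flags=0010 EQ?F → skip
[8] flags=0010 → (cmp)
[9] flags=0010 EQ?F → skip
[10] flags=0010 CC?F → skip

FIX = (r0, 0x1f)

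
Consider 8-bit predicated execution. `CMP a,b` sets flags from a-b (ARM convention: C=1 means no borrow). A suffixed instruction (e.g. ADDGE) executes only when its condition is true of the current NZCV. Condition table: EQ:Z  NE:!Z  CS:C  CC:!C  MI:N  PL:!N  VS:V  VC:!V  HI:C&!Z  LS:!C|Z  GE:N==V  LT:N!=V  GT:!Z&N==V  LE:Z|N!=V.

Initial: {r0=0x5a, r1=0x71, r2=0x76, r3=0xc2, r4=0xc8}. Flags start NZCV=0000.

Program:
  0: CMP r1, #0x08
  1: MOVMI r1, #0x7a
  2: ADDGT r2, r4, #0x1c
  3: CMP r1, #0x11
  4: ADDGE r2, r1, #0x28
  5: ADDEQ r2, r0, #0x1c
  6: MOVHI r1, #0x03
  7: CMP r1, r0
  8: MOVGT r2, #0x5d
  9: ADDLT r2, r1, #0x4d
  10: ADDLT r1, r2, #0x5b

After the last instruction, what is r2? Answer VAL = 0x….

[0] flags=0010 → (cmp)
[1] flags=0010 MI?F → skip
[2] flags=0010 GT?T → r2=0xe4
[3] flags=0010 → (cmp)
[4] flags=0010 GE?T → r2=0x99
[5] flags=0010 EQ?F → skip
[6] flags=0010 HI?T → r1=0x03
[7] flags=1000 → (cmp)
[8] flags=1000 GT?F → skip
[9] flags=1000 LT?T → r2=0x50
[10] flags=1000 LT?T → r1=0xab

VAL = 0x50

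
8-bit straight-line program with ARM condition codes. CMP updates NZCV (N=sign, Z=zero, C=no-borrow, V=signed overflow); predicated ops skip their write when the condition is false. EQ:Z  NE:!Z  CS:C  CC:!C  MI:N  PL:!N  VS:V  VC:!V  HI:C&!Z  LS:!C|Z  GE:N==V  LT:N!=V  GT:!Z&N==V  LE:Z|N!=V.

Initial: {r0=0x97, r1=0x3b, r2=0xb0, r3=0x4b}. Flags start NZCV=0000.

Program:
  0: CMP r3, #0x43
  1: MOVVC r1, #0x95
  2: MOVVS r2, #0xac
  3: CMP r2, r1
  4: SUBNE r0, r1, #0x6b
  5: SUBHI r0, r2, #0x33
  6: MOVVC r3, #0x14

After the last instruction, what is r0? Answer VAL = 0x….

[0] flags=0010 → (cmp)
[1] flags=0010 VC?T → r1=0x95
[2] flags=0010 VS?F → skip
[3] flags=0010 → (cmp)
[4] flags=0010 NE?T → r0=0x2a
[5] flags=0010 HI?T → r0=0x7d
[6] flags=0010 VC?T → r3=0x14

VAL = 0x7d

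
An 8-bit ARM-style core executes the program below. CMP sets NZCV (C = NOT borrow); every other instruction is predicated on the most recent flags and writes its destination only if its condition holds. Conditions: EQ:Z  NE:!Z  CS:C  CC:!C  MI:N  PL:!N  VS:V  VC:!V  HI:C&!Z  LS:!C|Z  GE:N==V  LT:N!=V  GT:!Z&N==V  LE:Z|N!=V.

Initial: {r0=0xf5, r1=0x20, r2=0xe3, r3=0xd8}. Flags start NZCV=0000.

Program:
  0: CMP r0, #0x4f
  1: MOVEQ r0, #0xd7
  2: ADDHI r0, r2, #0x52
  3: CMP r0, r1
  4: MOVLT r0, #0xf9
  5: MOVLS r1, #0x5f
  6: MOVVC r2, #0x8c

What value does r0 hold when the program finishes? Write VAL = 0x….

0: ✓ CMP  NZCV=1010
1: · MOVEQ
2: ✓ ADDHI  r0←0x35
3: ✓ CMP  NZCV=0010
4: · MOVLT
5: · MOVLS
6: ✓ MOVVC  r2←0x8c

VAL = 0x35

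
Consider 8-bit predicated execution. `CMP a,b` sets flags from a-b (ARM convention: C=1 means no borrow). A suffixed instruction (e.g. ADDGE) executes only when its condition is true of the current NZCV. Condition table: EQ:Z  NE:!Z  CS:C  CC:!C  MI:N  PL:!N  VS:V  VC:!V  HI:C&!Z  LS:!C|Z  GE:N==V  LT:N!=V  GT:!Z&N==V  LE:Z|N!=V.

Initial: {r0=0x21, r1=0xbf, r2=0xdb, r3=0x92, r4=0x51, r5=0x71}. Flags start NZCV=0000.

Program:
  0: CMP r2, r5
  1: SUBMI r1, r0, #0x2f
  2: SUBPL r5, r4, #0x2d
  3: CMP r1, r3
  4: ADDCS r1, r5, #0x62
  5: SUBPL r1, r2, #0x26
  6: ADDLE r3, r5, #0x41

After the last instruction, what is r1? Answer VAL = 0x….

[0] flags=0011 → (cmp)
[1] flags=0011 MI?F → skip
[2] flags=0011 PL?T → r5=0x24
[3] flags=0010 → (cmp)
[4] flags=0010 CS?T → r1=0x86
[5] flags=0010 PL?T → r1=0xb5
[6] flags=0010 LE?F → skip

VAL = 0xb5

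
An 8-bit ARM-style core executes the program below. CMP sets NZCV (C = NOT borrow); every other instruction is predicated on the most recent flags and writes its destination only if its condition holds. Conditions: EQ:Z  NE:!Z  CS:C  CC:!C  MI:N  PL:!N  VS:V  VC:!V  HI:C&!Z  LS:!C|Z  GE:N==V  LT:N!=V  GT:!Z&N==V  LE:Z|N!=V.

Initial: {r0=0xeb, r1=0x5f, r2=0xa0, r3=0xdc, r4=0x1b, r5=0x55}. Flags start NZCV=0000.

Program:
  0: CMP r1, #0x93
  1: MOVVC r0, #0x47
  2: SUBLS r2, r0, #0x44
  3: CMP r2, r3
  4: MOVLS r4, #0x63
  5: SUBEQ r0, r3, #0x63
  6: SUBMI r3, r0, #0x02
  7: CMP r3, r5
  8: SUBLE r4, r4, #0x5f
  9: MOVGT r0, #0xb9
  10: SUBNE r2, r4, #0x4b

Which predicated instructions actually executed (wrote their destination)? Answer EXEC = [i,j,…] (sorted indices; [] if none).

[0] flags=1001 → (cmp)
[1] flags=1001 VC?F → skip
[2] flags=1001 LS?T → r2=0xa7
[3] flags=1000 → (cmp)
[4] flags=1000 LS?T → r4=0x63
[5] flags=1000 EQ?F → skip
[6] flags=1000 MI?T → r3=0xe9
[7] flags=1010 → (cmp)
[8] flags=1010 LE?T → r4=0x04
[9] flags=1010 GT?F → skip
[10] flags=1010 NE?T → r2=0xb9

EXEC = [2,4,6,8,10]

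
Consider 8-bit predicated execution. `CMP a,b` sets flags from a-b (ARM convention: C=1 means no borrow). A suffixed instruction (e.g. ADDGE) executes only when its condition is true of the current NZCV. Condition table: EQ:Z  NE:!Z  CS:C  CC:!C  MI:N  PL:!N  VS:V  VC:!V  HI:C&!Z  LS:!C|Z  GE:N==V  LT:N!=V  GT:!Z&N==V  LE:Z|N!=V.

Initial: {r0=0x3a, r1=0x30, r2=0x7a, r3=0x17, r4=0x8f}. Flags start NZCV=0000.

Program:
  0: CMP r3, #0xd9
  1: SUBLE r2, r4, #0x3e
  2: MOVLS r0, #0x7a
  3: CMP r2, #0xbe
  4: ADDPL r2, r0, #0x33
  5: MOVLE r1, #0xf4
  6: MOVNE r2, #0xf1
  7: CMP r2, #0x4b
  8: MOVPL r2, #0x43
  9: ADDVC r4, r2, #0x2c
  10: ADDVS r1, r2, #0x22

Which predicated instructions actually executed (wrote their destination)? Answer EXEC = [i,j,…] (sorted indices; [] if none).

0: ✓ CMP  NZCV=0000
1: · SUBLE
2: ✓ MOVLS  r0←0x7a
3: ✓ CMP  NZCV=1001
4: · ADDPL
5: · MOVLE
6: ✓ MOVNE  r2←0xf1
7: ✓ CMP  NZCV=1010
8: · MOVPL
9: ✓ ADDVC  r4←0x1d
10: · ADDVS

EXEC = [2,6,9]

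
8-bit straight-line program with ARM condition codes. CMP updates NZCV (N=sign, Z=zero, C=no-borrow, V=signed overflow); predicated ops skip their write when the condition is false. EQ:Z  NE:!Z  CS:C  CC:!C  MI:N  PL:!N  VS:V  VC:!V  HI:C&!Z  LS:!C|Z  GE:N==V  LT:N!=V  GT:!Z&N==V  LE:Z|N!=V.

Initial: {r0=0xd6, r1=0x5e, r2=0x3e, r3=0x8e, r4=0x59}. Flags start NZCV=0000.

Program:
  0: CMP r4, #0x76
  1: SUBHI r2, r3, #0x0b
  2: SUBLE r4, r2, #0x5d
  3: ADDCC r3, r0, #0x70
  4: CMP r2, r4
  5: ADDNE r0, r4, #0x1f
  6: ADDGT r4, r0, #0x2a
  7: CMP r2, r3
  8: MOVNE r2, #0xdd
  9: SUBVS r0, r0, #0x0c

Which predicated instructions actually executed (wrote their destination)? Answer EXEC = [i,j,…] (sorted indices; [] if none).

0: ✓ CMP  NZCV=1000
1: · SUBHI
2: ✓ SUBLE  r4←0xe1
3: ✓ ADDCC  r3←0x46
4: ✓ CMP  NZCV=0000
5: ✓ ADDNE  r0←0x00
6: ✓ ADDGT  r4←0x2a
7: ✓ CMP  NZCV=1000
8: ✓ MOVNE  r2←0xdd
9: · SUBVS

EXEC = [2,3,5,6,8]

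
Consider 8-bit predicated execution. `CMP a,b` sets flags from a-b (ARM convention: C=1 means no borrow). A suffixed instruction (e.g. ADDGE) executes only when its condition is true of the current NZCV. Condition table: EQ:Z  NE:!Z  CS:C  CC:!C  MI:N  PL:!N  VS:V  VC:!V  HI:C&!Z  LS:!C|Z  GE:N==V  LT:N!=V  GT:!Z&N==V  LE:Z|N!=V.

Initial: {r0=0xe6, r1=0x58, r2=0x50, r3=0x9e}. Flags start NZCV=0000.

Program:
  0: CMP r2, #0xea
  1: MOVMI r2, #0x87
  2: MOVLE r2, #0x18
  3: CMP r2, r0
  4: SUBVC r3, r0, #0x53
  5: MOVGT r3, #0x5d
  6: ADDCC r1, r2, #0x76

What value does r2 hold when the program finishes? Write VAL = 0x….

[0] flags=0000 → (cmp)
[1] flags=0000 MI?F → skip
[2] flags=0000 LE?F → skip
[3] flags=0000 → (cmp)
[4] flags=0000 VC?T → r3=0x93
[5] flags=0000 GT?T → r3=0x5d
[6] flags=0000 CC?T → r1=0xc6

VAL = 0x50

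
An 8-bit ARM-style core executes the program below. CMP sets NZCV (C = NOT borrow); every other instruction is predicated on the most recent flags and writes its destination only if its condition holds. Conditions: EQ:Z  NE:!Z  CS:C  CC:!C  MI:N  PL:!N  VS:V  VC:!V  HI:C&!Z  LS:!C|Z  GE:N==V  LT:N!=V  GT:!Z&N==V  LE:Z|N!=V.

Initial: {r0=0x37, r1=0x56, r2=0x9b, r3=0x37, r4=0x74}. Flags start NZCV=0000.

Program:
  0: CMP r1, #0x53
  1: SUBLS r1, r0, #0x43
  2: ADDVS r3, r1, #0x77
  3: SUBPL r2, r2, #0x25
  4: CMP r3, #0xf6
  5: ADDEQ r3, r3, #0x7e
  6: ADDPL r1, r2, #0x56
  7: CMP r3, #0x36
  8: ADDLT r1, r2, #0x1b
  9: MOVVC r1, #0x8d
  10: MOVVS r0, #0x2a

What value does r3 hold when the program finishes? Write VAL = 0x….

0: ✓ CMP  NZCV=0010
1: · SUBLS
2: · ADDVS
3: ✓ SUBPL  r2←0x76
4: ✓ CMP  NZCV=0000
5: · ADDEQ
6: ✓ ADDPL  r1←0xcc
7: ✓ CMP  NZCV=0010
8: · ADDLT
9: ✓ MOVVC  r1←0x8d
10: · MOVVS

VAL = 0x37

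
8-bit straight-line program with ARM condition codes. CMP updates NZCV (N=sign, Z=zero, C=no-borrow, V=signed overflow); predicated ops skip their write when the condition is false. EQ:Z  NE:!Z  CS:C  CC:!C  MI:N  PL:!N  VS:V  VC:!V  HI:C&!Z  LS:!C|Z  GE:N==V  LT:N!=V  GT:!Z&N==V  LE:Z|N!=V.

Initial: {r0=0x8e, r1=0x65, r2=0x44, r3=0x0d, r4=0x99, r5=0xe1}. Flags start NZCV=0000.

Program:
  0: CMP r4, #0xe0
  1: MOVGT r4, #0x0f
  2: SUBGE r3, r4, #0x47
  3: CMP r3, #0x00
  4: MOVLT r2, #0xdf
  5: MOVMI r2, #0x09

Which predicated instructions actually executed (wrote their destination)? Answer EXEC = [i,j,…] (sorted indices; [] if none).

EXEC = []

0: ✓ CMP  NZCV=1000
1: · MOVGT
2: · SUBGE
3: ✓ CMP  NZCV=0010
4: · MOVLT
5: · MOVMI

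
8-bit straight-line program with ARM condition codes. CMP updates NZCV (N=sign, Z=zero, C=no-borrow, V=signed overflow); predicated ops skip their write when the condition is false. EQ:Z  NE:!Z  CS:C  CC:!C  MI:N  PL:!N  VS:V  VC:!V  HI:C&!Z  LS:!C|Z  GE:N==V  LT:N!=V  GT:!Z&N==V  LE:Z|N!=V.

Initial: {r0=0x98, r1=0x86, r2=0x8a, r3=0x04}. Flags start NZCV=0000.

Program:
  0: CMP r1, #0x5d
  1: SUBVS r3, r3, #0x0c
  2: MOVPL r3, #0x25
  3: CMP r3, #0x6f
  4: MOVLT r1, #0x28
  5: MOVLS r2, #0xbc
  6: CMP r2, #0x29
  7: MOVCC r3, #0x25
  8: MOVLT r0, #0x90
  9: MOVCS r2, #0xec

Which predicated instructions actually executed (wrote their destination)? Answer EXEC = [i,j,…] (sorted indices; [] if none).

[0] flags=0011 → (cmp)
[1] flags=0011 VS?T → r3=0xf8
[2] flags=0011 PL?T → r3=0x25
[3] flags=1000 → (cmp)
[4] flags=1000 LT?T → r1=0x28
[5] flags=1000 LS?T → r2=0xbc
[6] flags=1010 → (cmp)
[7] flags=1010 CC?F → skip
[8] flags=1010 LT?T → r0=0x90
[9] flags=1010 CS?T → r2=0xec

EXEC = [1,2,4,5,8,9]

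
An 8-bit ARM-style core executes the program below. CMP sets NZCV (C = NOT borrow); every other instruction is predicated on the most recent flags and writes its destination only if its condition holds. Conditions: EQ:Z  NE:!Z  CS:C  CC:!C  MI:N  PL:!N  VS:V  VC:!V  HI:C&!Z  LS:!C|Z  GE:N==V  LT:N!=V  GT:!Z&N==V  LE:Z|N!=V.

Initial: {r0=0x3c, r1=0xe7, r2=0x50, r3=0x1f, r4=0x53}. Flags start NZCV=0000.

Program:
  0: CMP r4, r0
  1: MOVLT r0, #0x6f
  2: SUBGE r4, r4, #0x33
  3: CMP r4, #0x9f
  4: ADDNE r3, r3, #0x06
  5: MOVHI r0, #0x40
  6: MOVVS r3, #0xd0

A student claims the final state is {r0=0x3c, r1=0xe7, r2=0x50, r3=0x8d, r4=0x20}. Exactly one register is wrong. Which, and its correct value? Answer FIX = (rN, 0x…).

[0] flags=0010 → (cmp)
[1] flags=0010 LT?F → skip
[2] flags=0010 GE?T → r4=0x20
[3] flags=1001 → (cmp)
[4] flags=1001 NE?T → r3=0x25
[5] flags=1001 HI?F → skip
[6] flags=1001 VS?T → r3=0xd0

FIX = (r3, 0xd0)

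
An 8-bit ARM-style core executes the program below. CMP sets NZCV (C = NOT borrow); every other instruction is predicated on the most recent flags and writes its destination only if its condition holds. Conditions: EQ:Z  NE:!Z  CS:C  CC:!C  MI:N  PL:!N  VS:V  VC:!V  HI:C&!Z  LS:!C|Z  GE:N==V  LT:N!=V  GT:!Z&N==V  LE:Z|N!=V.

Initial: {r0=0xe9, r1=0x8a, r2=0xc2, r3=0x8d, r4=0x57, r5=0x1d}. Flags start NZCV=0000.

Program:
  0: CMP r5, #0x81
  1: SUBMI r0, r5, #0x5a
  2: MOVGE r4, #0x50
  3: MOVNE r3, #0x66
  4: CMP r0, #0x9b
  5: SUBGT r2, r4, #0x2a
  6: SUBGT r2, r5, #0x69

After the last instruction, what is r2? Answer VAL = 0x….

VAL = 0xb4

[0] flags=1001 → (cmp)
[1] flags=1001 MI?T → r0=0xc3
[2] flags=1001 GE?T → r4=0x50
[3] flags=1001 NE?T → r3=0x66
[4] flags=0010 → (cmp)
[5] flags=0010 GT?T → r2=0x26
[6] flags=0010 GT?T → r2=0xb4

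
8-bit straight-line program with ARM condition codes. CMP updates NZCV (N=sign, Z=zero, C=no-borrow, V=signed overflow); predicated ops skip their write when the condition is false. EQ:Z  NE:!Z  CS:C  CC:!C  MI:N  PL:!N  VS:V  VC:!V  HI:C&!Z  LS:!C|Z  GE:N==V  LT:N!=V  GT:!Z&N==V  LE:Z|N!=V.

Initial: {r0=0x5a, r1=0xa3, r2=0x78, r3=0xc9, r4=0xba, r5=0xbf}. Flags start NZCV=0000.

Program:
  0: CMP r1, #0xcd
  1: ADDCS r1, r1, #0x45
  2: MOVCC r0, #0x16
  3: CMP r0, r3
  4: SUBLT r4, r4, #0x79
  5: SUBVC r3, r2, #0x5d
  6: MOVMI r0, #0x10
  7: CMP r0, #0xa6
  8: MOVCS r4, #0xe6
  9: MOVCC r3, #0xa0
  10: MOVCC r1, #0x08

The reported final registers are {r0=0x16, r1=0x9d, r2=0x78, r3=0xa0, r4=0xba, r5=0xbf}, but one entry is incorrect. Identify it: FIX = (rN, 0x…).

FIX = (r1, 0x08)

[0] flags=1000 → (cmp)
[1] flags=1000 CS?F → skip
[2] flags=1000 CC?T → r0=0x16
[3] flags=0000 → (cmp)
[4] flags=0000 LT?F → skip
[5] flags=0000 VC?T → r3=0x1b
[6] flags=0000 MI?F → skip
[7] flags=0000 → (cmp)
[8] flags=0000 CS?F → skip
[9] flags=0000 CC?T → r3=0xa0
[10] flags=0000 CC?T → r1=0x08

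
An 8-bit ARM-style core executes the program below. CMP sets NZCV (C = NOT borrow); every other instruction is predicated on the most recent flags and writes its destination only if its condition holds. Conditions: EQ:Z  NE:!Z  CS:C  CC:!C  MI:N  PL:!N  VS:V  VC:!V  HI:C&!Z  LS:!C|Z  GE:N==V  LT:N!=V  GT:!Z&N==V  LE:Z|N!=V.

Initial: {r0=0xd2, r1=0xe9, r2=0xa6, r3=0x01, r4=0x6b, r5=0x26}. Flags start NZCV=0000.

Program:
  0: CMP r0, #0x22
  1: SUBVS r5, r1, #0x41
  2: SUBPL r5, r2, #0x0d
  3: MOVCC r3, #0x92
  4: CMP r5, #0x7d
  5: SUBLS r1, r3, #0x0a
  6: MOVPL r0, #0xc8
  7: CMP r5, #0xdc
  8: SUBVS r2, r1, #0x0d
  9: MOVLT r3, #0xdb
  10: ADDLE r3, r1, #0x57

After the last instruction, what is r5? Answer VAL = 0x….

VAL = 0x26

[0] flags=1010 → (cmp)
[1] flags=1010 VS?F → skip
[2] flags=1010 PL?F → skip
[3] flags=1010 CC?F → skip
[4] flags=1000 → (cmp)
[5] flags=1000 LS?T → r1=0xf7
[6] flags=1000 PL?F → skip
[7] flags=0000 → (cmp)
[8] flags=0000 VS?F → skip
[9] flags=0000 LT?F → skip
[10] flags=0000 LE?F → skip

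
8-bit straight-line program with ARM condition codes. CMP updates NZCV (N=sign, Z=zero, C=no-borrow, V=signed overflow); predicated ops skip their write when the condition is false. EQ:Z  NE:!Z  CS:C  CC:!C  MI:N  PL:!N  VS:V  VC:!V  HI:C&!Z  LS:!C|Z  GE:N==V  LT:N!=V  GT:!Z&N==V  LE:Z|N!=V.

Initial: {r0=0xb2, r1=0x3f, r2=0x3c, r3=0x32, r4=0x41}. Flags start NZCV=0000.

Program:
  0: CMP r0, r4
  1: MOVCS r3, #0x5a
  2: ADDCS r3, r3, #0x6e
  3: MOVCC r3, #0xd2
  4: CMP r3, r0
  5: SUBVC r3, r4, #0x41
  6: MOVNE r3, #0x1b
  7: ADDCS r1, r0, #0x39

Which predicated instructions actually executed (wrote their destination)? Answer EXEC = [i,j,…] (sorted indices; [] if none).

EXEC = [1,2,5,6,7]

[0] flags=0011 → (cmp)
[1] flags=0011 CS?T → r3=0x5a
[2] flags=0011 CS?T → r3=0xc8
[3] flags=0011 CC?F → skip
[4] flags=0010 → (cmp)
[5] flags=0010 VC?T → r3=0x00
[6] flags=0010 NE?T → r3=0x1b
[7] flags=0010 CS?T → r1=0xeb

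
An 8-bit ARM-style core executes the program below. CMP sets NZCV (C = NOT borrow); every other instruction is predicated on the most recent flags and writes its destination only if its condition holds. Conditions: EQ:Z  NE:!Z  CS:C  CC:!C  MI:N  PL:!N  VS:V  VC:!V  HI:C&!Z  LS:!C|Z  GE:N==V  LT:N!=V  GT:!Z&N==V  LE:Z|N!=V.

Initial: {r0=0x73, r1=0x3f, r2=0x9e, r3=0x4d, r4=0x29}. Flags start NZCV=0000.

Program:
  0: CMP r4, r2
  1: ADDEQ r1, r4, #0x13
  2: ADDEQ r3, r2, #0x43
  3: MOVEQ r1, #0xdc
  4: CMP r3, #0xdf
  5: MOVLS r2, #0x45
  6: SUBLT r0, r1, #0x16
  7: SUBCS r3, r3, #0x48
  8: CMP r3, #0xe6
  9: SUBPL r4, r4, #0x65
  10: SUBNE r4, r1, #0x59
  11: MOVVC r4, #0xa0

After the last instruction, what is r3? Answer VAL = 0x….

[0] flags=1001 → (cmp)
[1] flags=1001 EQ?F → skip
[2] flags=1001 EQ?F → skip
[3] flags=1001 EQ?F → skip
[4] flags=0000 → (cmp)
[5] flags=0000 LS?T → r2=0x45
[6] flags=0000 LT?F → skip
[7] flags=0000 CS?F → skip
[8] flags=0000 → (cmp)
[9] flags=0000 PL?T → r4=0xc4
[10] flags=0000 NE?T → r4=0xe6
[11] flags=0000 VC?T → r4=0xa0

VAL = 0x4d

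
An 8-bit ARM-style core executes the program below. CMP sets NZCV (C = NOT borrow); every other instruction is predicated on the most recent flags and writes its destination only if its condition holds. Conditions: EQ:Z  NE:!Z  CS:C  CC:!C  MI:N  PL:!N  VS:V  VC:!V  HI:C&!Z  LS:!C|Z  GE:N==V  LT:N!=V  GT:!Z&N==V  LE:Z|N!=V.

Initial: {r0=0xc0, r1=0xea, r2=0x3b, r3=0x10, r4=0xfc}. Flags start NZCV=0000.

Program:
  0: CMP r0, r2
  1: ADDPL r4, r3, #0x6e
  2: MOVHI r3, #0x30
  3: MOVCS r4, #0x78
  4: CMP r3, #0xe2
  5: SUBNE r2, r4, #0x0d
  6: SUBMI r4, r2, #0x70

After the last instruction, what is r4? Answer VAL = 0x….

0: ✓ CMP  NZCV=1010
1: · ADDPL
2: ✓ MOVHI  r3←0x30
3: ✓ MOVCS  r4←0x78
4: ✓ CMP  NZCV=0000
5: ✓ SUBNE  r2←0x6b
6: · SUBMI

VAL = 0x78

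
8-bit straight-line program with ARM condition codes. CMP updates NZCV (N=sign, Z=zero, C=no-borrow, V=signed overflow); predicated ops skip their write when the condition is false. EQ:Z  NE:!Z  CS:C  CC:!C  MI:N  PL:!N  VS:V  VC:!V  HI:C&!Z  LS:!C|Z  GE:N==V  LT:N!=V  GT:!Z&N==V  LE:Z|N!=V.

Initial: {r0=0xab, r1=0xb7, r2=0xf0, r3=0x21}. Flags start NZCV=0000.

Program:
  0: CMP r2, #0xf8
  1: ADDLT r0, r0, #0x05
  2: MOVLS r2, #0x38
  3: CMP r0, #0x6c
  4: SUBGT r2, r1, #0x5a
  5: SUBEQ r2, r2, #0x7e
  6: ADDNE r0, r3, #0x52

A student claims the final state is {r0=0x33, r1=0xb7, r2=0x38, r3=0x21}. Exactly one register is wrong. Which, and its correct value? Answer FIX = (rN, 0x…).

FIX = (r0, 0x73)

0: ✓ CMP  NZCV=1000
1: ✓ ADDLT  r0←0xb0
2: ✓ MOVLS  r2←0x38
3: ✓ CMP  NZCV=0011
4: · SUBGT
5: · SUBEQ
6: ✓ ADDNE  r0←0x73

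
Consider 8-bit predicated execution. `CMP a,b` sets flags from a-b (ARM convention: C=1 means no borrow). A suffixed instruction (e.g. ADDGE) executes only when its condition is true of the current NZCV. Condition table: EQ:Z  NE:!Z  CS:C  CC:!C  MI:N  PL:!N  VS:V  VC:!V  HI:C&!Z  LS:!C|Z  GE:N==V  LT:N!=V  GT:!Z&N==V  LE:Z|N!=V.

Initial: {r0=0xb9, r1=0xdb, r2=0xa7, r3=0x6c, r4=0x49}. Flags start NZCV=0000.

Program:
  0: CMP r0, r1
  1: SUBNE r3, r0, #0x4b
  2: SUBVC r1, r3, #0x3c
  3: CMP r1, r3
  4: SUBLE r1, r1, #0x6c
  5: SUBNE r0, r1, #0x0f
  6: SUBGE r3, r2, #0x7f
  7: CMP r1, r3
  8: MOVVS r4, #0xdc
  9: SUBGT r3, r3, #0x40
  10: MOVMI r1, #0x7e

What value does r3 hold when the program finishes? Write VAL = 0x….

VAL = 0x6e

0: ✓ CMP  NZCV=1000
1: ✓ SUBNE  r3←0x6e
2: ✓ SUBVC  r1←0x32
3: ✓ CMP  NZCV=1000
4: ✓ SUBLE  r1←0xc6
5: ✓ SUBNE  r0←0xb7
6: · SUBGE
7: ✓ CMP  NZCV=0011
8: ✓ MOVVS  r4←0xdc
9: · SUBGT
10: · MOVMI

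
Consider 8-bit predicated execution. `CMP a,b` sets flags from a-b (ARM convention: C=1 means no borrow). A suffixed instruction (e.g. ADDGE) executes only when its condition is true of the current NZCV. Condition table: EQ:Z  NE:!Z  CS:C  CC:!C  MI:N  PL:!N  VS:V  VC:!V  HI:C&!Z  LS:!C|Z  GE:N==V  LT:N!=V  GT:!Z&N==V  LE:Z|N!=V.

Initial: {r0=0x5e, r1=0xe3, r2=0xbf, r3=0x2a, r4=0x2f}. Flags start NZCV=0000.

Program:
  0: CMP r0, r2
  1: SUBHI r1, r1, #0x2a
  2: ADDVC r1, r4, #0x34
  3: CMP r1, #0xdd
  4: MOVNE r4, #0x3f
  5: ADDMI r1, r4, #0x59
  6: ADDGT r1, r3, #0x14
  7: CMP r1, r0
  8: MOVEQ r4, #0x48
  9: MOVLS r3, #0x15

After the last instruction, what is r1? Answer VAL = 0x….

[0] flags=1001 → (cmp)
[1] flags=1001 HI?F → skip
[2] flags=1001 VC?F → skip
[3] flags=0010 → (cmp)
[4] flags=0010 NE?T → r4=0x3f
[5] flags=0010 MI?F → skip
[6] flags=0010 GT?T → r1=0x3e
[7] flags=1000 → (cmp)
[8] flags=1000 EQ?F → skip
[9] flags=1000 LS?T → r3=0x15

VAL = 0x3e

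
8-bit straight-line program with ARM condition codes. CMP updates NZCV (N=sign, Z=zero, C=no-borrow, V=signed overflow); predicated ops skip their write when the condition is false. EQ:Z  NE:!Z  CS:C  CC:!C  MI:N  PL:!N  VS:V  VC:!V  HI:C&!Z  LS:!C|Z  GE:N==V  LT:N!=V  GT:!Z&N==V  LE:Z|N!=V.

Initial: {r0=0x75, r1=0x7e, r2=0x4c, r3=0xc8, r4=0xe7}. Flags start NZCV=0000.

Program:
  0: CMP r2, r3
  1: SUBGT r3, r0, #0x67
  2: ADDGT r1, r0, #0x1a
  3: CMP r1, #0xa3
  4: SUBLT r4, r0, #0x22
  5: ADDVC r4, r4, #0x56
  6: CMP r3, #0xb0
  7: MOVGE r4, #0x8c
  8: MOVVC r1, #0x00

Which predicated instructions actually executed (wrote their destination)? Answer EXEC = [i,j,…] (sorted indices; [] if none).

0: ✓ CMP  NZCV=1001
1: ✓ SUBGT  r3←0x0e
2: ✓ ADDGT  r1←0x8f
3: ✓ CMP  NZCV=1000
4: ✓ SUBLT  r4←0x53
5: ✓ ADDVC  r4←0xa9
6: ✓ CMP  NZCV=0000
7: ✓ MOVGE  r4←0x8c
8: ✓ MOVVC  r1←0x00

EXEC = [1,2,4,5,7,8]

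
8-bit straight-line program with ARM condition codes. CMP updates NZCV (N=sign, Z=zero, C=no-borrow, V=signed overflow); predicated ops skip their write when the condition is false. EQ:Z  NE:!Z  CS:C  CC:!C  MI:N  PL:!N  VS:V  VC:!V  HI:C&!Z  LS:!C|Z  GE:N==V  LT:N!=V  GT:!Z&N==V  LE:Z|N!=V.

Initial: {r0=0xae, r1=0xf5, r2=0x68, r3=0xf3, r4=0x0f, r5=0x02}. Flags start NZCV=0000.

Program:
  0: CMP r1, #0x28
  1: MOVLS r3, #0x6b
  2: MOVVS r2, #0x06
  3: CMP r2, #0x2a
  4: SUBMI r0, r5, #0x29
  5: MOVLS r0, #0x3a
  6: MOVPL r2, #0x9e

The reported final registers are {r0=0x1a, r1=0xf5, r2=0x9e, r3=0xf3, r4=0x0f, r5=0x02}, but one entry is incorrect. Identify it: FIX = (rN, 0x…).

FIX = (r0, 0xae)

0: ✓ CMP  NZCV=1010
1: · MOVLS
2: · MOVVS
3: ✓ CMP  NZCV=0010
4: · SUBMI
5: · MOVLS
6: ✓ MOVPL  r2←0x9e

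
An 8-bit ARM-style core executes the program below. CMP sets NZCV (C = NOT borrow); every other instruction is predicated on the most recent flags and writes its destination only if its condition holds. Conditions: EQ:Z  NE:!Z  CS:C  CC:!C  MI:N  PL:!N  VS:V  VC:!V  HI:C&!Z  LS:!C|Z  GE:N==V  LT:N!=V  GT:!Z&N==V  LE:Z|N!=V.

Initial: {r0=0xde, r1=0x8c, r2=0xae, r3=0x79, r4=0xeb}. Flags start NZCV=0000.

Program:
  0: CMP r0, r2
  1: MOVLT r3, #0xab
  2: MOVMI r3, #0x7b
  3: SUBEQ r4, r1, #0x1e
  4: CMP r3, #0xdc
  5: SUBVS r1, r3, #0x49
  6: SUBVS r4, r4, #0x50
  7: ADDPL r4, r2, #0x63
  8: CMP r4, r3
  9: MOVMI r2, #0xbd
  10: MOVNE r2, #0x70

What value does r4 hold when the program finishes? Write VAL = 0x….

0: ✓ CMP  NZCV=0010
1: · MOVLT
2: · MOVMI
3: · SUBEQ
4: ✓ CMP  NZCV=1001
5: ✓ SUBVS  r1←0x30
6: ✓ SUBVS  r4←0x9b
7: · ADDPL
8: ✓ CMP  NZCV=0011
9: · MOVMI
10: ✓ MOVNE  r2←0x70

VAL = 0x9b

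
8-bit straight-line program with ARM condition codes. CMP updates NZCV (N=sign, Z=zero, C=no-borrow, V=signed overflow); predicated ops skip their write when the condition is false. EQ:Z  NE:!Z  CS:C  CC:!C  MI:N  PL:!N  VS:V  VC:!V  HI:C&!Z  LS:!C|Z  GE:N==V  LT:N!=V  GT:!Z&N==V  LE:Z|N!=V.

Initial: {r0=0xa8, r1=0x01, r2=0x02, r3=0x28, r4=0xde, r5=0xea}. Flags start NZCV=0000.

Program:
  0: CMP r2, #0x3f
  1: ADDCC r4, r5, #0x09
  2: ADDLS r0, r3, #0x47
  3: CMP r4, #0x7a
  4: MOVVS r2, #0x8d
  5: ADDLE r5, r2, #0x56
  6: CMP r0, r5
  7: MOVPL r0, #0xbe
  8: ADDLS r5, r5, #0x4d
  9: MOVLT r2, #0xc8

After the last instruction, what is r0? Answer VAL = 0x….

VAL = 0x6f

[0] flags=1000 → (cmp)
[1] flags=1000 CC?T → r4=0xf3
[2] flags=1000 LS?T → r0=0x6f
[3] flags=0011 → (cmp)
[4] flags=0011 VS?T → r2=0x8d
[5] flags=0011 LE?T → r5=0xe3
[6] flags=1001 → (cmp)
[7] flags=1001 PL?F → skip
[8] flags=1001 LS?T → r5=0x30
[9] flags=1001 LT?F → skip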